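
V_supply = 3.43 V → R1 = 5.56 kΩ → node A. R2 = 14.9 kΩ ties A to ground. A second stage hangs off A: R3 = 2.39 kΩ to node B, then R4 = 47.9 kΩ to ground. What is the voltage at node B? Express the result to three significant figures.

V_B ≈ 2.20 V

Node A sees R2 in parallel with the series input of stage 2, R3 + R4 = 50.29 kΩ.
R2 ‖ (R3+R4) = 11.49 kΩ.
First divider: V_A = V_supply · 11.49/(5.56 + 11.49) = 2.312 V.
Stage 2 is unloaded, so V_B = V_A · R4/(R3+R4) = 2.312 × 47.9/50.29 = 2.202 V.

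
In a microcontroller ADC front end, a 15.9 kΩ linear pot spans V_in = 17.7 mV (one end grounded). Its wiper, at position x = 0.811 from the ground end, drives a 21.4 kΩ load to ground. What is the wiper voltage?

V_out ≈ 12.9 mV

Split the track: R_lower = x·R_p = 12.89 kΩ, R_upper = (1−x)·R_p = 3.005 kΩ.
R_L loads the lower segment: effective lower R = 8.046 kΩ.
V_out = 17.7 × 8.046/(3.005 + 8.046) = 12.89 mV.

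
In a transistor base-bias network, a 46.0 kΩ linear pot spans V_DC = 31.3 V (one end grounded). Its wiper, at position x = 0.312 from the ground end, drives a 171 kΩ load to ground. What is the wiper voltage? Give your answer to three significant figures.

V_out ≈ 9.23 V

Lower segment x·R_p = 14.35 kΩ; upper segment (1−x)·R_p = 31.65 kΩ.
(x·R_p) ‖ R_L = 13.24 kΩ.
Then V_out = V_DC · 13.24/(31.65 + 13.24) = 9.232 V.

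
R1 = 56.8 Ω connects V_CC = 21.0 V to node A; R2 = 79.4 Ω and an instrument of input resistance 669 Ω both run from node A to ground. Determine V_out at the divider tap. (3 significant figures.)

First combine the lower leg with the load: R2 ‖ R_L = 70.98 Ω.
Now apply the divider: V_out = 21.0 × 0.5555 = 11.66 V.

V_out ≈ 11.7 V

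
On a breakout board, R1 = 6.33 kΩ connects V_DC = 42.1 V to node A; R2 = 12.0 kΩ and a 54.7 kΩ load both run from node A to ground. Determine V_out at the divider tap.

V_out ≈ 25.6 V

R2 ‖ R_L = (12.0 × 54.7)/(12.0 + 54.7) = 9.841 kΩ.
Then V_out = V_DC · R2'/(R1 + R2') = 42.1 × 9.841/16.17 = 25.62 V.
(Unloaded it would be 27.6 V; the load pulls it down.)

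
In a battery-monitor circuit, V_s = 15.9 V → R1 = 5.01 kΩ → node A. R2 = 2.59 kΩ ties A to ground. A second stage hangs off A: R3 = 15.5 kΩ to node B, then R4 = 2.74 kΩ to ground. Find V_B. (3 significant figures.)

V_B ≈ 0.744 V

The second stage (R3 + R4 = 18.24 kΩ) loads node A in parallel with R2.
Effective lower resistance at A: R2 ‖ 18.24 = 2.268 kΩ.
First divider: V_A = V_s · 2.268/(5.01 + 2.268) = 4.955 V.
Stage 2 is unloaded, so V_B = V_A · R4/(R3+R4) = 4.955 × 2.74/18.24 = 0.7443 V.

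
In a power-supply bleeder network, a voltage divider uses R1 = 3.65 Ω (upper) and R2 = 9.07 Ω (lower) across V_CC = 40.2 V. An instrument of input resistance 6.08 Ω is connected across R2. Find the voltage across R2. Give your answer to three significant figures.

V_out ≈ 20.1 V

The load sits in parallel with R2, giving an effective lower resistance R2' = R2·R_L/(R2+R_L) = 3.640 Ω.
Voltage divider with the loaded lower leg: V_out = 40.2 × 3.640/(3.65 + 3.640) = 40.2 × 0.4993 = 20.07 V.
(Unloaded it would be 28.7 V; the load pulls it down.)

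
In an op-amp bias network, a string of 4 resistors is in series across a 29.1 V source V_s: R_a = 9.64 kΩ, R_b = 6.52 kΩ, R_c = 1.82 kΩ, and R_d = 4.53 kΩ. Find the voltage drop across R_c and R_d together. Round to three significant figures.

Series total: ΣR = 9.64 + 6.52 + 1.82 + 4.53 = 22.51 kΩ.
R_{R_c..R_d} = 1.82 + 4.53 = 6.350 kΩ.
V = V_s · R/ΣR = 29.1 × 0.2821 = 8.209 V.

V ≈ 8.21 V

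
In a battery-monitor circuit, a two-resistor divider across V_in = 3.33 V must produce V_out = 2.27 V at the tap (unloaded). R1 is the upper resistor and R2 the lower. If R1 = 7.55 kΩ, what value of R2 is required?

R2 ≈ 16.2 kΩ

Required fraction k = V_out/V_in = 0.6817.
R2 = R1 · 0.6817/(1 − 0.6817) = 16.17 kΩ.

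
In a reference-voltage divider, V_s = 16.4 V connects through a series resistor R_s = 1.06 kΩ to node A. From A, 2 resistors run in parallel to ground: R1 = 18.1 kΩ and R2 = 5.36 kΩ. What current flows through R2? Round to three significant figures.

Parallel bank: R_p = 1/(1/18.1 + 1/5.36) = 4.135 kΩ.
V_A = 16.4 × 4.135/5.195 = 13.05 V.
Branch current I = V_A/R2 = 13.05/5.36 = 2.435 mA.

I ≈ 2.44 mA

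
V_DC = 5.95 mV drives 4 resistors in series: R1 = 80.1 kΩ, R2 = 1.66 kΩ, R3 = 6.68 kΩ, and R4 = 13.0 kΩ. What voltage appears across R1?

V ≈ 4.70 mV

Series total: ΣR = 80.1 + 1.66 + 6.68 + 13.0 = 101.4 kΩ.
By the voltage-divider rule, V = 5.95 × 80.10/101.4 = 4.698 mV.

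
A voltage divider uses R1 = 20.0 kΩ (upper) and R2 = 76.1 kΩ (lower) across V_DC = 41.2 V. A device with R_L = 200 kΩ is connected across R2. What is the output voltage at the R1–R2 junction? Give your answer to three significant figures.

First combine the lower leg with the load: R2 ‖ R_L = 55.12 kΩ.
Then V_out = V_DC · R2'/(R1 + R2') = 41.2 × 55.12/75.12 = 30.23 V.

V_out ≈ 30.2 V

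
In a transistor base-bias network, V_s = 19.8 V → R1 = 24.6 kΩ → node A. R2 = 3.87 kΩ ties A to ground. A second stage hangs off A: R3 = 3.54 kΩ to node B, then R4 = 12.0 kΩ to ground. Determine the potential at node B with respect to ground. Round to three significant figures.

Looking into the second stage from A: R3 + R4 = 15.54 kΩ appears in parallel with R2.
Effective lower resistance at A: R2 ‖ 15.54 = 3.098 kΩ.
So V_A = 19.8 × 0.1119 = 2.215 V.
Then the unloaded second divider: V_B = V_A × R4/(R3+R4) = 2.215 × 0.7722 = 1.710 V.

V_B ≈ 1.71 V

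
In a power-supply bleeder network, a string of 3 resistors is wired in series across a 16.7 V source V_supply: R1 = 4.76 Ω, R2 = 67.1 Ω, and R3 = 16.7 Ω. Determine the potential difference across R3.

V ≈ 3.15 V

Total series resistance ΣR = 4.76 + 67.1 + 16.7 = 88.56 Ω.
By the voltage-divider rule, V = 16.7 × 16.70/88.56 = 3.149 V.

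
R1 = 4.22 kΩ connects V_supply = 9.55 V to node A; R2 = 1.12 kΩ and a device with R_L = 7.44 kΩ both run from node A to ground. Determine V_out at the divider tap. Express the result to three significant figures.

V_out ≈ 1.79 V

R2 ‖ R_L = (1.12 × 7.44)/(1.12 + 7.44) = 0.9735 kΩ.
Now apply the divider: V_out = 9.55 × 0.1874 = 1.790 V.
(Unloaded it would be 2.00 V; the load pulls it down.)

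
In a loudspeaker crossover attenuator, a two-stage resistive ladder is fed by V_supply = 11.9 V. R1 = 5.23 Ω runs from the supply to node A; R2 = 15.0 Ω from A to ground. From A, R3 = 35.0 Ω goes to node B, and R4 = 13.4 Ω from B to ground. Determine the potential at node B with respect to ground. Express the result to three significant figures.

V_B ≈ 2.26 V

Node A sees R2 in parallel with the series input of stage 2, R3 + R4 = 48.40 Ω.
Effective lower resistance at A: R2 ‖ 48.40 = 11.45 Ω.
So V_A = 11.9 × 0.6865 = 8.169 V.
V_B = V_A × 0.2769 = 2.262 V.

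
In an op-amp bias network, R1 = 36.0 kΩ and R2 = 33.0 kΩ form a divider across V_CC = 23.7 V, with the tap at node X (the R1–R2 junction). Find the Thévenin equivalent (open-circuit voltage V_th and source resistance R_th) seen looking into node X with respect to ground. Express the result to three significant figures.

V_th is the unloaded tap voltage: V_CC · R2/(R1+R2) = 23.7 × 0.4783 = 11.33 V.
Zeroing V_CC shorts the top of R1 to ground, so R_th = R1 ‖ R2 = 17.22 kΩ.

V_th ≈ 11.3 V, R_th ≈ 17.2 kΩ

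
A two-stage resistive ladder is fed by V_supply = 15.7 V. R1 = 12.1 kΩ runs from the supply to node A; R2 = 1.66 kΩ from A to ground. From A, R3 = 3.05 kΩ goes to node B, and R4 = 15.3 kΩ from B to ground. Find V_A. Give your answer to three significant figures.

V_A ≈ 1.75 V

The second stage (R3 + R4 = 18.35 kΩ) loads node A in parallel with R2.
Effective lower resistance at A: R2 ‖ 18.35 = 1.522 kΩ.
First divider: V_A = V_supply · 1.522/(12.1 + 1.522) = 1.754 V.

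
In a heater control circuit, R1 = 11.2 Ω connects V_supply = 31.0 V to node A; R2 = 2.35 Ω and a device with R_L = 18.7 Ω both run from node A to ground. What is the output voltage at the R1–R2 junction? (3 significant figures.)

V_out ≈ 4.87 V

R2 ‖ R_L = (2.35 × 18.7)/(2.35 + 18.7) = 2.088 Ω.
Now apply the divider: V_out = 31.0 × 0.1571 = 4.870 V.
(Unloaded it would be 5.38 V; the load pulls it down.)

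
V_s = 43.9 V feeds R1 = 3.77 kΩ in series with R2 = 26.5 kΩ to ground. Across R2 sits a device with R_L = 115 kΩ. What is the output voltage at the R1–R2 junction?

First combine the lower leg with the load: R2 ‖ R_L = 21.54 kΩ.
Then V_out = V_s · R2'/(R1 + R2') = 43.9 × 21.54/25.31 = 37.36 V.

V_out ≈ 37.4 V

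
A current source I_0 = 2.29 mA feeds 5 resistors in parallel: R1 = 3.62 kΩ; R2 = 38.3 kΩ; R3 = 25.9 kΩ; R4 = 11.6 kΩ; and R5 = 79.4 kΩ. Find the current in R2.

Conductances: ΣG = 1/3.62 + 1/38.3 + 1/25.9 + 1/11.6 + 1/79.4 = 0.4398 (1/kΩ).
By the current-divider rule, I = I_0 · G_k/ΣG = 2.29 × 0.05937 = 0.1360 mA.

I ≈ 0.136 mA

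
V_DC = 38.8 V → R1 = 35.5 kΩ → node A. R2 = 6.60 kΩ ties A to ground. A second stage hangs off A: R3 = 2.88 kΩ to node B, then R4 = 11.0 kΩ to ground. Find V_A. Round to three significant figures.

V_A ≈ 4.34 V

The second stage (R3 + R4 = 13.88 kΩ) loads node A in parallel with R2.
Effective lower resistance at A: R2 ‖ 13.88 = 4.473 kΩ.
So V_A = 38.8 × 0.1119 = 4.342 V.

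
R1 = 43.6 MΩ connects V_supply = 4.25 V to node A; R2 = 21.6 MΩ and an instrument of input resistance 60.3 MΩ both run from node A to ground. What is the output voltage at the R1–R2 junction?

The load sits in parallel with R2, giving an effective lower resistance R2' = R2·R_L/(R2+R_L) = 15.90 MΩ.
Voltage divider with the loaded lower leg: V_out = 4.25 × 15.90/(43.6 + 15.90) = 4.25 × 0.2673 = 1.136 V.

V_out ≈ 1.14 V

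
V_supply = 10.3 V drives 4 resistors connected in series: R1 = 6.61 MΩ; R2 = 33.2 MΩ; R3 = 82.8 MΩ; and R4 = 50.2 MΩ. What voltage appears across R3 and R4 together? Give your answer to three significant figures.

V ≈ 7.93 V

ΣR = 6.61 + 33.2 + 82.8 + 50.2 = 172.8 MΩ.
R_{R3..R4} = 82.8 + 50.2 = 133.0 MΩ.
By the voltage-divider rule, V = 10.3 × 133.0/172.8 = 7.927 V.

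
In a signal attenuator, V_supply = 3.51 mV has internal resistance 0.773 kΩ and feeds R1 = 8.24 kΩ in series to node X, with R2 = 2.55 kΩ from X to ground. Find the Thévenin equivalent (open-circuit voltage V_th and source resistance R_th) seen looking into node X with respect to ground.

V_th ≈ 0.774 mV, R_th ≈ 1.99 kΩ

R1' = 0.773 + 8.24 = 9.013 kΩ (source resistance + R1).
Open-circuit (no load on X): V_th = V_supply · R2/(R1' + R2) = 3.51 × 2.55/(9.013 + 2.55) = 0.7741 mV.
Looking into X with the source shorted: R_th = R1'·R2/(R1'+R2) = 9.013 × 2.55/11.56 = 1.988 kΩ.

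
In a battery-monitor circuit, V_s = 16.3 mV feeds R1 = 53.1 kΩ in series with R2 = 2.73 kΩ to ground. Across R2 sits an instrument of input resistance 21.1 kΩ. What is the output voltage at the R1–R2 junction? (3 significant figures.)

The load sits in parallel with R2, giving an effective lower resistance R2' = R2·R_L/(R2+R_L) = 2.417 kΩ.
Voltage divider with the loaded lower leg: V_out = 16.3 × 2.417/(53.1 + 2.417) = 16.3 × 0.04354 = 0.7097 mV.
(Unloaded it would be 0.797 mV; the load pulls it down.)

V_out ≈ 0.710 mV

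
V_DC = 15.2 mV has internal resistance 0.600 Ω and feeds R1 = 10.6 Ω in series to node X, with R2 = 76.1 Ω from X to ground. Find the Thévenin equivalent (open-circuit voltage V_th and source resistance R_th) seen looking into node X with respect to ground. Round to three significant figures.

R1' = 0.600 + 10.6 = 11.20 Ω (source resistance + R1).
With X open, the divider is unloaded: V_th = 15.2 × 76.1/87.30 = 13.25 mV.
Looking into X with the source shorted: R_th = R1'·R2/(R1'+R2) = 11.20 × 76.1/87.30 = 9.763 Ω.

V_th ≈ 13.2 mV, R_th ≈ 9.76 Ω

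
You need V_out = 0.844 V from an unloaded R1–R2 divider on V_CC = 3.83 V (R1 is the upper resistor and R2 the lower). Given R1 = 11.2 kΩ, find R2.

V_out/V_CC = R2/(R1+R2) = 0.2204.
Rearranging, R2 = R1·k/(1−k) = 11.2 × 0.2827 = 3.166 kΩ.

R2 ≈ 3.17 kΩ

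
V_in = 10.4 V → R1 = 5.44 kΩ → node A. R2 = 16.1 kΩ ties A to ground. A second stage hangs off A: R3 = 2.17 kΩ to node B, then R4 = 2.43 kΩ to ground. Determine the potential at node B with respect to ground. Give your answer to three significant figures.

Node A sees R2 in parallel with the series input of stage 2, R3 + R4 = 4.600 kΩ.
Effective lower resistance at A: R2 ‖ 4.600 = 3.578 kΩ.
So V_A = 10.4 × 0.3967 = 4.126 V.
Then the unloaded second divider: V_B = V_A × R4/(R3+R4) = 4.126 × 0.5283 = 2.180 V.

V_B ≈ 2.18 V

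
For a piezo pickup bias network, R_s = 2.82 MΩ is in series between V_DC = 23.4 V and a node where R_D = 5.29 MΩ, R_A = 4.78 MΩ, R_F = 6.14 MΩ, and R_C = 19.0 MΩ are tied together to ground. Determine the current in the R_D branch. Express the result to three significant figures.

I ≈ 1.62 µA

Parallel bank: R_p = 1/(1/5.29 + 1/4.78 + 1/6.14 + 1/19.0) = 1.629 MΩ.
V_A by voltage divider: V_A = 23.4 × 1.629/(2.82 + 1.629) = 8.569 V.
I(R_D) = V_A / R_D = 8.569/5.29 = 1.620 µA.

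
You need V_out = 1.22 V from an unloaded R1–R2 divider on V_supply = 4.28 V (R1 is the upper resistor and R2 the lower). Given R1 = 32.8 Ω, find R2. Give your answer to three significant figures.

R2 ≈ 13.1 Ω

The divider ratio is R2/(R1+R2) = 1.22/4.28 = 0.2850.
Rearranging, R2 = R1·k/(1−k) = 32.8 × 0.3987 = 13.08 Ω.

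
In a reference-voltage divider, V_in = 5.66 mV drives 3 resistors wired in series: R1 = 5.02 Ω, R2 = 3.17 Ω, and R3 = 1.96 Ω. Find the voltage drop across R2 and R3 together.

Total series resistance ΣR = 5.02 + 3.17 + 1.96 = 10.15 Ω.
R_{R2..R3} = 3.17 + 1.96 = 5.130 Ω.
By the voltage-divider rule, V = 5.66 × 5.130/10.15 = 2.861 mV.

V ≈ 2.86 mV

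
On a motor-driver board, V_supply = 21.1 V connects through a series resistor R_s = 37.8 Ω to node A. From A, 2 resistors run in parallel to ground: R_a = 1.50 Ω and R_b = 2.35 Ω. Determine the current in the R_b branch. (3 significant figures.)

Combine the parallel branches: R_p = (1/1.50 + 1/2.35)⁻¹ = 0.9156 Ω.
V_A by voltage divider: V_A = 21.1 × 0.9156/(37.8 + 0.9156) = 0.4990 V.
Branch current I = V_A/R_b = 0.4990/2.35 = 0.2123 A.
(Equivalently: I_total = 0.5450 A, then current-divider fraction G_k/ΣG = 0.3896.)

I ≈ 0.212 A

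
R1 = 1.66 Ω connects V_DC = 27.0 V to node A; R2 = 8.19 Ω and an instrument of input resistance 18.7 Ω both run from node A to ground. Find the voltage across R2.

V_out ≈ 20.9 V

R2 ‖ R_L = (8.19 × 18.7)/(8.19 + 18.7) = 5.696 Ω.
Voltage divider with the loaded lower leg: V_out = 27.0 × 5.696/(1.66 + 5.696) = 27.0 × 0.7743 = 20.91 V.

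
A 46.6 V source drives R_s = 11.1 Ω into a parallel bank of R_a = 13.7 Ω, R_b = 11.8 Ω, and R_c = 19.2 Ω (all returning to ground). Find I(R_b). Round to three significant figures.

I ≈ 1.19 A

Parallel bank: R_p = 1/(1/13.7 + 1/11.8 + 1/19.2) = 4.766 Ω.
Node voltage V_A = V_s · R_p/(R_s + R_p) = 46.6 × 0.3004 = 14.00 V.
I(R_b) = V_A / R_b = 14.00/11.8 = 1.186 A.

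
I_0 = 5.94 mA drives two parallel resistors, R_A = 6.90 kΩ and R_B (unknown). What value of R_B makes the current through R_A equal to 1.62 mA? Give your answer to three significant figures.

R_B ≈ 2.59 kΩ

The fraction through R_A equals R_B/(R_A+R_B).
With f = 0.2727, R_B = R_A · f/(1−f) = 6.90 × 0.3750 = 2.587 kΩ.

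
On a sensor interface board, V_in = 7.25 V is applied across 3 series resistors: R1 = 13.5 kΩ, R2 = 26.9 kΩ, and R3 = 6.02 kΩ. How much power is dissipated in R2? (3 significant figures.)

The common current is I = 7.25/46.42 = 0.1562 mA.
P = I²R = 0.02439 × 26.9 = 0.6562 mW.

P ≈ 0.656 mW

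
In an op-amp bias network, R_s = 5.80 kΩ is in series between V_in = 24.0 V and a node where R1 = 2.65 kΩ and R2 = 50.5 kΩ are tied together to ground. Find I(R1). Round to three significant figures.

I ≈ 2.74 mA

Combine the parallel branches: R_p = (1/2.65 + 1/50.5)⁻¹ = 2.518 kΩ.
V_A by voltage divider: V_A = 24.0 × 2.518/(5.80 + 2.518) = 7.265 V.
Branch current I = V_A/R1 = 7.265/2.65 = 2.741 mA.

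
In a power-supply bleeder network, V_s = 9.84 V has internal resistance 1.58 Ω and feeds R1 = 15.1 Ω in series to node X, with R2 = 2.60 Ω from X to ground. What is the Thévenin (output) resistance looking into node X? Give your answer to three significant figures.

R_th ≈ 2.25 Ω

R1' = 1.58 + 15.1 = 16.68 Ω (source resistance + R1).
Looking into X with the source shorted: R_th = R1'·R2/(R1'+R2) = 16.68 × 2.60/19.28 = 2.249 Ω.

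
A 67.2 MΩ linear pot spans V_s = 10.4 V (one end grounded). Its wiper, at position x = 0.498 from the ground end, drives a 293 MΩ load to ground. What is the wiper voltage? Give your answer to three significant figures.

The pot divides into 33.73 MΩ above the wiper and 33.47 MΩ below.
Lower segment in parallel with the load: 33.47 ‖ 293 = 30.04 MΩ.
Loaded-divider output: V_out = 10.4 × 0.4710 = 4.898 V.

V_out ≈ 4.90 V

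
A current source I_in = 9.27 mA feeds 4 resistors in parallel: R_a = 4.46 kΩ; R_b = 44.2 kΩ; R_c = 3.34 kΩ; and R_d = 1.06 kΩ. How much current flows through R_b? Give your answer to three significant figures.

Total conductance ΣG = 1/4.46 + 1/44.2 + 1/3.34 + 1/1.06 = 1.490 (units of 1/kΩ).
By the current-divider rule, I = I_in · G_k/ΣG = 9.27 × 0.01519 = 0.1408 mA.

I ≈ 0.141 mA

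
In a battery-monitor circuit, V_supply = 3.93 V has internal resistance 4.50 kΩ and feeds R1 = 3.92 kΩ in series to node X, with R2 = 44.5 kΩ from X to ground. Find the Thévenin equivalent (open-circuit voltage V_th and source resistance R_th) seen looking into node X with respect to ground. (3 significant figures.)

R1' = 4.50 + 3.92 = 8.420 kΩ (source resistance + R1).
V_th is the unloaded tap voltage: V_supply · R2/(R1'+R2) = 3.93 × 0.8409 = 3.305 V.
Zeroing V_supply shorts the top of R1' to ground, so R_th = R1' ‖ R2 = 7.080 kΩ.

V_th ≈ 3.30 V, R_th ≈ 7.08 kΩ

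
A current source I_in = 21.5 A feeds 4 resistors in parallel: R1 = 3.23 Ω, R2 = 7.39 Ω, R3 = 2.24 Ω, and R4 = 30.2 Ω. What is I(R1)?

Conductances: ΣG = 1/3.23 + 1/7.39 + 1/2.24 + 1/30.2 = 0.9245 (1/Ω).
R1 takes the fraction G_k/ΣG = 0.3096/0.9245 = 0.3349, so I = 21.5 × 0.3349 = 7.200 A.

I ≈ 7.20 A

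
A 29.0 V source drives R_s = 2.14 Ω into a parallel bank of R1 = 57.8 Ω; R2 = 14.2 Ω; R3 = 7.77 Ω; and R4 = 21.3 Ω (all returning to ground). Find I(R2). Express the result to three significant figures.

I ≈ 1.31 A

Equivalent of the parallel group: R_p = 3.797 Ω.
V_A by voltage divider: V_A = 29.0 × 3.797/(2.14 + 3.797) = 18.55 V.
Branch current I = V_A/R2 = 18.55/14.2 = 1.306 A.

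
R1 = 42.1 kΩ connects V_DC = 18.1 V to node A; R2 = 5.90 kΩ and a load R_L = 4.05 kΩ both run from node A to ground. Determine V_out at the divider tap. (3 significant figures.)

V_out ≈ 0.977 V

The load sits in parallel with R2, giving an effective lower resistance R2' = R2·R_L/(R2+R_L) = 2.402 kΩ.
Voltage divider with the loaded lower leg: V_out = 18.1 × 2.402/(42.1 + 2.402) = 18.1 × 0.05396 = 0.9768 V.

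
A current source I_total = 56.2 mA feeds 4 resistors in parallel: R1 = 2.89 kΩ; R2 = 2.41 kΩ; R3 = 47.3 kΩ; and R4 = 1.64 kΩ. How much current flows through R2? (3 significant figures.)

ΣG = 1/2.89 + 1/2.41 + 1/47.3 + 1/1.64 = 1.392.
R2 takes the fraction G_k/ΣG = 0.4149/1.392 = 0.2981, so I = 56.2 × 0.2981 = 16.75 mA.

I ≈ 16.8 mA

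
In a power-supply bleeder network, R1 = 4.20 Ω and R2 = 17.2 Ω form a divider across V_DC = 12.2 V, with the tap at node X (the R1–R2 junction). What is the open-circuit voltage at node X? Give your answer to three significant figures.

V_th ≈ 9.81 V

Open-circuit (no load on X): V_th = V_DC · R2/(R1 + R2) = 12.2 × 17.2/(4.200 + 17.2) = 9.806 V.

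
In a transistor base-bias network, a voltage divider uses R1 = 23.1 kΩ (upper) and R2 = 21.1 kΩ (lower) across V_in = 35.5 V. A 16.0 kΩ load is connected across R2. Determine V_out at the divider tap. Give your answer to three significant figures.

The load sits in parallel with R2, giving an effective lower resistance R2' = R2·R_L/(R2+R_L) = 9.100 kΩ.
Then V_out = V_in · R2'/(R1 + R2') = 35.5 × 9.100/32.20 = 10.03 V.
(Unloaded it would be 16.9 V; the load pulls it down.)

V_out ≈ 10.0 V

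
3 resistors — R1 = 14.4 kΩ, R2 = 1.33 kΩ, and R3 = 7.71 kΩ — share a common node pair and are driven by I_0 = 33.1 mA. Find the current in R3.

I ≈ 4.51 mA

ΣG = 1/14.4 + 1/1.33 + 1/7.71 = 0.9510.
Current divider: I(R3) = I_0 · G_k/ΣG = 33.1 × (0.1297/0.9510) = 33.1 × 0.1364 = 4.514 mA.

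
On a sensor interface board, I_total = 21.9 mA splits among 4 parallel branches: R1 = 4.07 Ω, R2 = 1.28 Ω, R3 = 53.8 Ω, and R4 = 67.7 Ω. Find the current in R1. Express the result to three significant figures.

I ≈ 5.07 mA

Conductances: ΣG = 1/4.07 + 1/1.28 + 1/53.8 + 1/67.7 = 1.060 (1/Ω).
R1 takes the fraction G_k/ΣG = 0.2457/1.060 = 0.2317, so I = 21.9 × 0.2317 = 5.075 mA.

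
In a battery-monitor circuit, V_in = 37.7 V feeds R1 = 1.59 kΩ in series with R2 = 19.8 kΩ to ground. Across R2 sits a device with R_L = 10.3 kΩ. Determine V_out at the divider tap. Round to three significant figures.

V_out ≈ 30.5 V

R2 ‖ R_L = (19.8 × 10.3)/(19.8 + 10.3) = 6.775 kΩ.
Then V_out = V_in · R2'/(R1 + R2') = 37.7 × 6.775/8.365 = 30.53 V.
(Unloaded it would be 34.9 V; the load pulls it down.)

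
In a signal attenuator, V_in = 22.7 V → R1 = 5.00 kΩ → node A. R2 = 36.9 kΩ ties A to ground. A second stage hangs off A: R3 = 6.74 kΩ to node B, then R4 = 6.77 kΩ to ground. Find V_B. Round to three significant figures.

V_B ≈ 7.56 V

Node A sees R2 in parallel with the series input of stage 2, R3 + R4 = 13.51 kΩ.
R2 ‖ (R3+R4) = 9.889 kΩ.
First divider: V_A = V_in · 9.889/(5.00 + 9.889) = 15.08 V.
Then the unloaded second divider: V_B = V_A × R4/(R3+R4) = 15.08 × 0.5011 = 7.555 V.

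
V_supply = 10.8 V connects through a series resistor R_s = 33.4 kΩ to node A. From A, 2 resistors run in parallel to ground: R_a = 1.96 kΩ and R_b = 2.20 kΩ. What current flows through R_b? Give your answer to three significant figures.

Combine the parallel branches: R_p = (1/1.96 + 1/2.20)⁻¹ = 1.037 kΩ.
V_A by voltage divider: V_A = 10.8 × 1.037/(33.4 + 1.037) = 0.3251 V.
I(R_b) = V_A / R_b = 0.3251/2.20 = 0.1478 mA.

I ≈ 0.148 mA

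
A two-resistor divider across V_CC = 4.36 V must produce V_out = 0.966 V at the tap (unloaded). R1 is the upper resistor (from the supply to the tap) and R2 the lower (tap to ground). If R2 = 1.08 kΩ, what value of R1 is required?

The divider ratio is R2/(R1+R2) = 0.966/4.36 = 0.2216.
Rearranging, R1 = R2·(1−k)/k = 1.08 × 3.513 = 3.795 kΩ.

R1 ≈ 3.79 kΩ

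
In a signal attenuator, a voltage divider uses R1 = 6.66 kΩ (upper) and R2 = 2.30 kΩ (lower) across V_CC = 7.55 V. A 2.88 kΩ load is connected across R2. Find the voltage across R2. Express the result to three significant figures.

V_out ≈ 1.22 V

First combine the lower leg with the load: R2 ‖ R_L = 1.279 kΩ.
Now apply the divider: V_out = 7.55 × 0.1611 = 1.216 V.
(Unloaded it would be 1.94 V; the load pulls it down.)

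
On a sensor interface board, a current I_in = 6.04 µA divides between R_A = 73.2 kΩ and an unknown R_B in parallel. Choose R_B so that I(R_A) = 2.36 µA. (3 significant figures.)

R_B ≈ 46.9 kΩ

The fraction through R_A equals R_B/(R_A+R_B).
2.36/6.04 = R_B/(R_A + R_B) → R_B = R_A · (0.3907)/(1 − 0.3907) = 73.2 × 0.6413 = 46.94 kΩ.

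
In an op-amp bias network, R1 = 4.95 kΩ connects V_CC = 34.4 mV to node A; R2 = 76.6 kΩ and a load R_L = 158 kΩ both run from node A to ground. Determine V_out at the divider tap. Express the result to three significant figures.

R2 ‖ R_L = (76.6 × 158)/(76.6 + 158) = 51.59 kΩ.
Voltage divider with the loaded lower leg: V_out = 34.4 × 51.59/(4.95 + 51.59) = 34.4 × 0.9124 = 31.39 mV.
(Unloaded it would be 32.3 mV; the load pulls it down.)

V_out ≈ 31.4 mV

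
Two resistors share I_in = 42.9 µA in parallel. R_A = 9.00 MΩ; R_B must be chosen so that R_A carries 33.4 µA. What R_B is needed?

R_B ≈ 31.6 MΩ

Two-branch current divider: I_A = I_in · R_B/(R_A + R_B).
33.4/42.9 = R_B/(R_A + R_B) → R_B = R_A · (0.7786)/(1 − 0.7786) = 9.00 × 3.516 = 31.64 MΩ.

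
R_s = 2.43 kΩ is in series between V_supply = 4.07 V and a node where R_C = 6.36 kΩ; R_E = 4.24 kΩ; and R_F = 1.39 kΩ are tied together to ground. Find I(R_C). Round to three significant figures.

Equivalent of the parallel group: R_p = 0.8989 kΩ.
V_A by voltage divider: V_A = 4.07 × 0.8989/(2.43 + 0.8989) = 1.099 V.
Branch current I = V_A/R_C = 1.099/6.36 = 0.1728 mA.
(Check via current divider: I_total = 1.223 mA; share G_k/ΣG = 0.1413 → same result.)

I ≈ 0.173 mA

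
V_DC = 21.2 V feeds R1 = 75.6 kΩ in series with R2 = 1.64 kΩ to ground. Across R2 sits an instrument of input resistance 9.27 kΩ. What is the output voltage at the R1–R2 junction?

The load sits in parallel with R2, giving an effective lower resistance R2' = R2·R_L/(R2+R_L) = 1.393 kΩ.
Now apply the divider: V_out = 21.2 × 0.01810 = 0.3837 V.

V_out ≈ 0.384 V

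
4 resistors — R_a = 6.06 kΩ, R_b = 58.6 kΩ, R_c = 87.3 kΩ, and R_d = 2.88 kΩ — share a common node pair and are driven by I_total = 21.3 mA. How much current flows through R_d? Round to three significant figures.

I ≈ 13.7 mA

ΣG = 1/6.06 + 1/58.6 + 1/87.3 + 1/2.88 = 0.5408.
Current divider: I(R_d) = I_total · G_k/ΣG = 21.3 × (0.3472/0.5408) = 21.3 × 0.6421 = 13.68 mA.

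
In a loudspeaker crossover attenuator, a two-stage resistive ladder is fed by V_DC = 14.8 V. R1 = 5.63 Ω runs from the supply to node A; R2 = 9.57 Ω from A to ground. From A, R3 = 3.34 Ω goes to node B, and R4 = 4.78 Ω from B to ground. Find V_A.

V_A ≈ 6.49 V

Node A sees R2 in parallel with the series input of stage 2, R3 + R4 = 8.120 Ω.
Effective lower resistance at A: R2 ‖ 8.120 = 4.393 Ω.
First divider: V_A = V_DC · 4.393/(5.63 + 4.393) = 6.487 V.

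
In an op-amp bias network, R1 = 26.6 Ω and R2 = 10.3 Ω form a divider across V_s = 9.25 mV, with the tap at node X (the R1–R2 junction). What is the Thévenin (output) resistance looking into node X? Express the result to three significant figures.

With V_s suppressed (replaced by a short), R_th = R1 ‖ R2 = (26.60 × 10.3)/(26.60 + 10.3) = 7.425 Ω.

R_th ≈ 7.42 Ω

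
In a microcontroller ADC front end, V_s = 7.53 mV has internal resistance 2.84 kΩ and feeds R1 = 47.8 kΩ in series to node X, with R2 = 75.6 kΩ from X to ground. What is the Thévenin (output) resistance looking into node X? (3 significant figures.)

R_th ≈ 30.3 kΩ

R1' = 2.84 + 47.8 = 50.64 kΩ (source resistance + R1).
Looking into X with the source shorted: R_th = R1'·R2/(R1'+R2) = 50.64 × 75.6/126.2 = 30.33 kΩ.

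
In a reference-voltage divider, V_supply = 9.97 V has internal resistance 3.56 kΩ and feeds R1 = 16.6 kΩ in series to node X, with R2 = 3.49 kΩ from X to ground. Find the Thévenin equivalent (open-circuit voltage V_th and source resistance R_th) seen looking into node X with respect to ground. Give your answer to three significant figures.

V_th ≈ 1.47 V, R_th ≈ 2.97 kΩ

R1' = 3.56 + 16.6 = 20.16 kΩ (source resistance + R1).
With X open, the divider is unloaded: V_th = 9.97 × 3.49/23.65 = 1.471 V.
With V_supply suppressed (replaced by a short), R_th = R1' ‖ R2 = (20.16 × 3.49)/(20.16 + 3.49) = 2.975 kΩ.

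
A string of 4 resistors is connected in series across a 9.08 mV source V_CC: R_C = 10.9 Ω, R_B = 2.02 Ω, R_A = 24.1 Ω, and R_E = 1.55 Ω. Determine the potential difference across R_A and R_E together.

V ≈ 6.04 mV

Series total: ΣR = 10.9 + 2.02 + 24.1 + 1.55 = 38.57 Ω.
R_{R_A..R_E} = 24.1 + 1.55 = 25.65 Ω.
V = V_CC · R/ΣR = 9.08 × 0.6650 = 6.038 mV.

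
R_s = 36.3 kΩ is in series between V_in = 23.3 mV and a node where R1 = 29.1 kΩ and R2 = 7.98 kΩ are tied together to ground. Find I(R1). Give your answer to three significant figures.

I ≈ 0.118 µA

Parallel bank: R_p = 1/(1/29.1 + 1/7.98) = 6.263 kΩ.
V_A = 23.3 × 6.263/42.56 = 3.428 mV.
I(R1) = V_A / R1 = 3.428/29.1 = 0.1178 µA.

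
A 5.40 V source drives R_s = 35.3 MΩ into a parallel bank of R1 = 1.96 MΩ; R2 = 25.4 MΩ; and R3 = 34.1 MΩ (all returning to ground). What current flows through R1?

Equivalent of the parallel group: R_p = 1.727 MΩ.
V_A = 5.40 × 1.727/37.03 = 0.2519 V.
Branch current I = V_A/R1 = 0.2519/1.96 = 0.1285 µA.

I ≈ 0.129 µA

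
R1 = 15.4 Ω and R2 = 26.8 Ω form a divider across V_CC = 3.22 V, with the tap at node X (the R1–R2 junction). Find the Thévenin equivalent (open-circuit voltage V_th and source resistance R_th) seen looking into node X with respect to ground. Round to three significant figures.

With X open, the divider is unloaded: V_th = 3.22 × 26.8/42.20 = 2.045 V.
Looking into X with the source shorted: R_th = R1·R2/(R1+R2) = 15.40 × 26.8/42.20 = 9.780 Ω.

V_th ≈ 2.04 V, R_th ≈ 9.78 Ω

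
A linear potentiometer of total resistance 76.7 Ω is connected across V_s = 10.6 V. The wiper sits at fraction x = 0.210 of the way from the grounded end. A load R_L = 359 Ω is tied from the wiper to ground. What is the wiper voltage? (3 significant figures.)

Split the track: R_lower = x·R_p = 16.11 Ω, R_upper = (1−x)·R_p = 60.59 Ω.
Lower segment in parallel with the load: 16.11 ‖ 359 = 15.42 Ω.
Then V_out = V_s · 15.42/(60.59 + 15.42) = 2.150 V.
(Unloaded: V_out = x·V_s = 2.23 V.)

V_out ≈ 2.15 V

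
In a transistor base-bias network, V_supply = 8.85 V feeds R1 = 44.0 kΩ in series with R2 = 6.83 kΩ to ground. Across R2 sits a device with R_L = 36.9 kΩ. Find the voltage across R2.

V_out ≈ 1.02 V

First combine the lower leg with the load: R2 ‖ R_L = 5.763 kΩ.
Now apply the divider: V_out = 8.85 × 0.1158 = 1.025 V.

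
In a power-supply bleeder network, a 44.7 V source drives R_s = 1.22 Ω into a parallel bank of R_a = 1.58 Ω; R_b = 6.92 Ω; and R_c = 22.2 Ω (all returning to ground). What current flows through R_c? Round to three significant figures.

I ≈ 1.01 A

Parallel bank: R_p = 1/(1/1.58 + 1/6.92 + 1/22.2) = 1.216 Ω.
Node voltage V_A = V_supply · R_p/(R_s + R_p) = 44.7 × 0.4991 = 22.31 V.
Branch current I = V_A/R_c = 22.31/22.2 = 1.005 A.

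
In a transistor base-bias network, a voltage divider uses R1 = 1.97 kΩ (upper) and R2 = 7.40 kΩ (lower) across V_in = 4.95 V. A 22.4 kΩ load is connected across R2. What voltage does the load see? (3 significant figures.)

First combine the lower leg with the load: R2 ‖ R_L = 5.562 kΩ.
Voltage divider with the loaded lower leg: V_out = 4.95 × 5.562/(1.97 + 5.562) = 4.95 × 0.7385 = 3.655 V.

V_out ≈ 3.66 V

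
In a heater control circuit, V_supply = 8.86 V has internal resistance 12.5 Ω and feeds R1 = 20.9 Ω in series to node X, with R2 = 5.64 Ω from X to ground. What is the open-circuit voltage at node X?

R1' = 12.5 + 20.9 = 33.40 Ω (source resistance + R1).
Open-circuit (no load on X): V_th = V_supply · R2/(R1' + R2) = 8.86 × 5.64/(33.40 + 5.64) = 1.280 V.

V_th ≈ 1.28 V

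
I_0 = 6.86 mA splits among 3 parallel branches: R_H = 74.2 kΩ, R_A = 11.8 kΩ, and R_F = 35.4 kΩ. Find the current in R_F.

I ≈ 1.53 mA

Conductances: ΣG = 1/74.2 + 1/11.8 + 1/35.4 = 0.1265 (1/kΩ).
R_F takes the fraction G_k/ΣG = 0.02825/0.1265 = 0.2234, so I = 6.86 × 0.2234 = 1.532 mA.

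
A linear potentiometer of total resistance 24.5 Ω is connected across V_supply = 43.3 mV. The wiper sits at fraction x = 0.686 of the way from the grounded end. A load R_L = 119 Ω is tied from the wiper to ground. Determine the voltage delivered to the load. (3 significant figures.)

Split the track: R_lower = x·R_p = 16.81 Ω, R_upper = (1−x)·R_p = 7.693 Ω.
Lower segment in parallel with the load: 16.81 ‖ 119 = 14.73 Ω.
Loaded-divider output: V_out = 43.3 × 0.6569 = 28.44 mV.

V_out ≈ 28.4 mV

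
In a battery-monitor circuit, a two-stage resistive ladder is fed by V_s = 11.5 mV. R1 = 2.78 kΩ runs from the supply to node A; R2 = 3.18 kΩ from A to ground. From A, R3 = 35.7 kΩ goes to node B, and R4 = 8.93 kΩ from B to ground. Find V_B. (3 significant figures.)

V_B ≈ 1.19 mV

Looking into the second stage from A: R3 + R4 = 44.63 kΩ appears in parallel with R2.
R2 ‖ (R3+R4) = 2.968 kΩ.
So V_A = 11.5 × 0.5164 = 5.939 mV.
Stage 2 is unloaded, so V_B = V_A · R4/(R3+R4) = 5.939 × 8.93/44.63 = 1.188 mV.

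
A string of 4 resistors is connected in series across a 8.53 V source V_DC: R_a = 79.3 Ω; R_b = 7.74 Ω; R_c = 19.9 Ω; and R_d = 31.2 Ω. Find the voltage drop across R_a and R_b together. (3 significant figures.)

V ≈ 5.37 V

ΣR = 79.3 + 7.74 + 19.9 + 31.2 = 138.1 Ω.
R_{R_a..R_b} = 79.3 + 7.74 = 87.04 Ω.
V = V_DC · R/ΣR = 8.53 × 0.6301 = 5.375 V.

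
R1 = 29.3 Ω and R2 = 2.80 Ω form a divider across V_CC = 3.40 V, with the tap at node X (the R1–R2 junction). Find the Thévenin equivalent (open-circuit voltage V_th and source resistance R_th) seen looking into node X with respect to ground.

With X open, the divider is unloaded: V_th = 3.40 × 2.80/32.10 = 0.2966 V.
With V_CC suppressed (replaced by a short), R_th = R1 ‖ R2 = (29.30 × 2.80)/(29.30 + 2.80) = 2.556 Ω.

V_th ≈ 0.297 V, R_th ≈ 2.56 Ω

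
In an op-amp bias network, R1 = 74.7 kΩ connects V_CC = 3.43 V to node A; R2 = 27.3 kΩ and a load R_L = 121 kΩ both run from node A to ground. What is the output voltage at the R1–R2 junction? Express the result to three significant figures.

The load sits in parallel with R2, giving an effective lower resistance R2' = R2·R_L/(R2+R_L) = 22.27 kΩ.
Now apply the divider: V_out = 3.43 × 0.2297 = 0.7879 V.

V_out ≈ 0.788 V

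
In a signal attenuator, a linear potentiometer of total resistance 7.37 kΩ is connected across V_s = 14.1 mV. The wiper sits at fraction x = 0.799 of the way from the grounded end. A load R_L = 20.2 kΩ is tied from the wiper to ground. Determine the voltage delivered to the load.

The pot divides into 1.481 kΩ above the wiper and 5.889 kΩ below.
Lower segment in parallel with the load: 5.889 ‖ 20.2 = 4.559 kΩ.
Loaded-divider output: V_out = 14.1 × 0.7548 = 10.64 mV.

V_out ≈ 10.6 mV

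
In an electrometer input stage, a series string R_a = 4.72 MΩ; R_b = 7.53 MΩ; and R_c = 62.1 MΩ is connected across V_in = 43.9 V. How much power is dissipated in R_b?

P ≈ 2.63 µW

ΣR = 74.35 MΩ → I = 43.9/74.35 = 0.5905 µA.
P(R_b) = I²·R_b = (0.5905)² × 7.53 = 2.625 µW.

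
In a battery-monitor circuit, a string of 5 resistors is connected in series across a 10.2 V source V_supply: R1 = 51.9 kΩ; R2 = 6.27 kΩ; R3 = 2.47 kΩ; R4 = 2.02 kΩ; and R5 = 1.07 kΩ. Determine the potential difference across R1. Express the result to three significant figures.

Series total: ΣR = 51.9 + 6.27 + 2.47 + 2.02 + 1.07 = 63.73 kΩ.
Voltage divider: V = V_supply · (51.90 / 63.73) = 10.2 × 0.8144 = 8.307 V.

V ≈ 8.31 V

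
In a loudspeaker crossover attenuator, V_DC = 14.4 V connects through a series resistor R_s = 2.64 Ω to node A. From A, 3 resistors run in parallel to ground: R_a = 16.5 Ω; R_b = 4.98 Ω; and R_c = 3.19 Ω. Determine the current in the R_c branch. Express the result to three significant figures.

Equivalent of the parallel group: R_p = 1.739 Ω.
V_A = 14.4 × 1.739/4.379 = 5.719 V.
Branch current I = V_A/R_c = 5.719/3.19 = 1.793 A.
(Equivalently: I_total = 3.288 A, then current-divider fraction G_k/ΣG = 0.5453.)

I ≈ 1.79 A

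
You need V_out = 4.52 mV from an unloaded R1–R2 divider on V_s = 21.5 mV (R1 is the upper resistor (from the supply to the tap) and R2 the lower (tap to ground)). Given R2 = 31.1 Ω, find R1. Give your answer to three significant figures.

V_out/V_s = R2/(R1+R2) = 0.2102.
R1 = R2·(1/k − 1) = 31.1 × 3.757 = 116.8 Ω.

R1 ≈ 117 Ω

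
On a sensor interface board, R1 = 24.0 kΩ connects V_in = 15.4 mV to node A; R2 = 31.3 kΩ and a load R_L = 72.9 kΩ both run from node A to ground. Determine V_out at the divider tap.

V_out ≈ 7.35 mV

The load sits in parallel with R2, giving an effective lower resistance R2' = R2·R_L/(R2+R_L) = 21.90 kΩ.
Voltage divider with the loaded lower leg: V_out = 15.4 × 21.90/(24.0 + 21.90) = 15.4 × 0.4771 = 7.347 mV.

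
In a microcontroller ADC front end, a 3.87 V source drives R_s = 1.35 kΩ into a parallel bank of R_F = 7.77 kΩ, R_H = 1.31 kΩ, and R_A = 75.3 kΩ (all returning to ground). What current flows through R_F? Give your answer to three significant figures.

I ≈ 0.224 mA

Equivalent of the parallel group: R_p = 1.105 kΩ.
Node voltage V_A = V_s · R_p/(R_s + R_p) = 3.87 × 0.4500 = 1.742 V.
I(R_F) = V_A / R_F = 1.742/7.77 = 0.2241 mA.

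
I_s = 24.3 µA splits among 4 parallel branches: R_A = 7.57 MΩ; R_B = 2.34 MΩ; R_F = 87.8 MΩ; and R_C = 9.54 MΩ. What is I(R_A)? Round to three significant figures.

ΣG = 1/7.57 + 1/2.34 + 1/87.8 + 1/9.54 = 0.6757.
R_A takes the fraction G_k/ΣG = 0.1321/0.6757 = 0.1955, so I = 24.3 × 0.1955 = 4.751 µA.

I ≈ 4.75 µA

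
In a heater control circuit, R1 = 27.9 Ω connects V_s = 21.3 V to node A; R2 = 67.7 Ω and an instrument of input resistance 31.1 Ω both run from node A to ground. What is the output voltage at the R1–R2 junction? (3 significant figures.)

First combine the lower leg with the load: R2 ‖ R_L = 21.31 Ω.
Now apply the divider: V_out = 21.3 × 0.4330 = 9.224 V.
(Unloaded it would be 15.1 V; the load pulls it down.)

V_out ≈ 9.22 V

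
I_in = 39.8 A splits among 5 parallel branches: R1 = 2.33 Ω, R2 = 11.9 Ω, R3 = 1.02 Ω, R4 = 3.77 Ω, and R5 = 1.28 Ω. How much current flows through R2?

Total conductance ΣG = 1/2.33 + 1/11.9 + 1/1.02 + 1/3.77 + 1/1.28 = 2.540 (units of 1/Ω).
R2 takes the fraction G_k/ΣG = 0.08403/2.540 = 0.03308, so I = 39.8 × 0.03308 = 1.317 A.

I ≈ 1.32 A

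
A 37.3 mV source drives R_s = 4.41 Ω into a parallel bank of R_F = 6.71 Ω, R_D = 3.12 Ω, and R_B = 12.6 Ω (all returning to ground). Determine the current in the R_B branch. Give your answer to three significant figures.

I ≈ 0.865 mA

Equivalent of the parallel group: R_p = 1.822 Ω.
Node voltage V_A = V_supply · R_p/(R_s + R_p) = 37.3 × 0.2923 = 10.90 mV.
I(R_B) = V_A / R_B = 10.90/12.6 = 0.8654 mA.
(Check via current divider: I_total = 5.985 mA; share G_k/ΣG = 0.1446 → same result.)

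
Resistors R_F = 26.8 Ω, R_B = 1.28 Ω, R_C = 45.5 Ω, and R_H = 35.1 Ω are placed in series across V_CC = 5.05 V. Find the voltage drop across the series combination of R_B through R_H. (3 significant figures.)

ΣR = 26.8 + 1.28 + 45.5 + 35.1 = 108.7 Ω.
R_{R_B..R_H} = 1.28 + 45.5 + 35.1 = 81.88 Ω.
By the voltage-divider rule, V = 5.05 × 81.88/108.7 = 3.805 V.

V ≈ 3.80 V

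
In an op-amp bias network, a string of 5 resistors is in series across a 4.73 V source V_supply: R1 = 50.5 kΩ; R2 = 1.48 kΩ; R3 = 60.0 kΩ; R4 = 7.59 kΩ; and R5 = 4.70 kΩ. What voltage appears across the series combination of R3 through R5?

V ≈ 2.75 V

Series total: ΣR = 50.5 + 1.48 + 60.0 + 7.59 + 4.70 = 124.3 kΩ.
R_{R3..R5} = 60.0 + 7.59 + 4.70 = 72.29 kΩ.
V = V_supply · R/ΣR = 4.73 × 0.5817 = 2.752 V.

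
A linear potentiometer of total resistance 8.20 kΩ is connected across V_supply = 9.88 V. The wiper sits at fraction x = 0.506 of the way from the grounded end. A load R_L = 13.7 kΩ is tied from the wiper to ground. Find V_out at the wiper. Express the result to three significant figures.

V_out ≈ 4.35 V

The pot divides into 4.051 kΩ above the wiper and 4.149 kΩ below.
R_L loads the lower segment: effective lower R = 3.185 kΩ.
V_out = 9.88 × 3.185/(4.051 + 3.185) = 4.349 V.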